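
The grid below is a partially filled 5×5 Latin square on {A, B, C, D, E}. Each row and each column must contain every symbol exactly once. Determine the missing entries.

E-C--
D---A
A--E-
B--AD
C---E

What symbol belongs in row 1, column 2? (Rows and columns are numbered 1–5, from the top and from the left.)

A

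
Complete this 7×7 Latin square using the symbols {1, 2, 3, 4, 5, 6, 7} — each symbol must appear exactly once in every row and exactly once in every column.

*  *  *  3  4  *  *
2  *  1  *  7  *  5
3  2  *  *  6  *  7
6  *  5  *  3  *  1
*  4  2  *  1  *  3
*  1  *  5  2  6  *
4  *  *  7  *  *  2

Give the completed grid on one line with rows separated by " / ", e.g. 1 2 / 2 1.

1 5 7 3 4 2 6 / 2 6 1 4 7 3 5 / 3 2 4 1 6 5 7 / 6 7 5 2 3 4 1 / 5 4 2 6 1 7 3 / 7 1 3 5 2 6 4 / 4 3 6 7 5 1 2

At row 1, column 7: row 1 has {3,4}; column 7 has {1,2,3,5,7}; that leaves 6.
At row 3, column 3: row 3 has {2,3,6,7}; column 3 has {1,2,5}; that leaves 4.
At row 3, column 4: row 3 has {2,3,4,6,7}; column 4 has {3,5,7}; that leaves 1.
At row 3, column 6: row 3 has {1,2,3,4,6,7}; column 6 has {6}; that leaves 5.
At row 4, column 2: row 4 has {1,3,5,6}; column 2 has {1,2,4}; that leaves 7.
At row 5, column 4: row 5 has {1,2,3,4}; column 4 has {1,3,5,7}; that leaves 6.
At row 5, column 6: row 5 has {1,2,3,4,6}; column 6 has {5,6}; that leaves 7.
At row 6, column 1: row 6 has {1,2,5,6}; column 1 has {2,3,4,6}; that leaves 7.
At row 6, column 3: row 6 has {1,2,5,6,7}; column 3 has {1,2,4,5}; that leaves 3.
At row 6, column 7: row 6 has {1,2,3,5,6,7}; column 7 has {1,2,3,5,6,7}; that leaves 4.
At row 7, column 3: row 7 has {2,4,7}; column 3 has {1,2,3,4,5}; that leaves 6.
At row 7, column 5: row 7 has {2,4,6,7}; column 5 has {1,2,3,4,6,7}; that leaves 5.
At row 1, column 2: row 1 has {3,4,6}; column 2 has {1,2,4,7}; that leaves 5.
At row 1, column 3: row 1 has {3,4,5,6}; column 3 has {1,2,3,4,5,6}; that leaves 7.
At row 2, column 4: row 2 has {1,2,5,7}; column 4 has {1,3,5,6,7}; that leaves 4.
At row 2, column 6: row 2 has {1,2,4,5,7}; column 6 has {5,6,7}; that leaves 3.
At row 4, column 4: row 4 has {1,3,5,6,7}; column 4 has {1,3,4,5,6,7}; that leaves 2.
At row 4, column 6: row 4 has {1,2,3,5,6,7}; column 6 has {3,5,6,7}; that leaves 4.
At row 5, column 1: row 5 has {1,2,3,4,6,7}; column 1 has {2,3,4,6,7}; that leaves 5.
At row 7, column 2: row 7 has {2,4,5,6,7}; column 2 has {1,2,4,5,7}; that leaves 3.
At row 7, column 6: row 7 has {2,3,4,5,6,7}; column 6 has {3,4,5,6,7}; that leaves 1.
At row 1, column 1: row 1 has {3,4,5,6,7}; column 1 has {2,3,4,5,6,7}; that leaves 1.
At row 1, column 6: row 1 has {1,3,4,5,6,7}; column 6 has {1,3,4,5,6,7}; that leaves 2.
At row 2, column 2: row 2 has {1,2,3,4,5,7}; column 2 has {1,2,3,4,5,7}; that leaves 6.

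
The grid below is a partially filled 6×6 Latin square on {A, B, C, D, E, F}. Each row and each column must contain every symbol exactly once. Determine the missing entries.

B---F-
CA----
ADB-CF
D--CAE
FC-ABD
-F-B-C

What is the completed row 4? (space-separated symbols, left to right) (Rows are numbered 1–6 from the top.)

D B F C A E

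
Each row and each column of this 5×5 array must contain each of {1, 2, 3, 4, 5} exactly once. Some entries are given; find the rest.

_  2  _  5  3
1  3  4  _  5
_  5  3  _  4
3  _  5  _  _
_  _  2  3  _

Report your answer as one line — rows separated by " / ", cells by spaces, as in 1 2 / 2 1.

4 2 1 5 3 / 1 3 4 2 5 / 2 5 3 1 4 / 3 1 5 4 2 / 5 4 2 3 1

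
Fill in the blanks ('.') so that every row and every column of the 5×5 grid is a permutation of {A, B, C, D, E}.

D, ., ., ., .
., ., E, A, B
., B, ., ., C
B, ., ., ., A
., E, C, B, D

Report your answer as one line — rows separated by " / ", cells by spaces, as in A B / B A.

D A B C E / C D E A B / E B A D C / B C D E A / A E C B D

(r1,c5) = E
(r2,c1) = C
(r2,c2) = D
(r4,c2) = C
(r4,c3) = D
(r4,c4) = E
(r5,c1) = A
(r1,c2) = A
(r1,c3) = B
(r1,c4) = C
(r3,c1) = E
(r3,c3) = A
(r3,c4) = D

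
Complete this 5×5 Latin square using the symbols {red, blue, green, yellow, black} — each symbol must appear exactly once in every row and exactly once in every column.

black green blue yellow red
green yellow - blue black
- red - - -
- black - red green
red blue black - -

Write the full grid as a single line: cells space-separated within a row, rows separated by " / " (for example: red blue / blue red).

black green blue yellow red / green yellow red blue black / yellow red green black blue / blue black yellow red green / red blue black green yellow

Cell (r2,c3): row 2 has {blue,green,yellow,black}; column 3 has {blue,black} → red.
Cell (r4,c3): row 4 has {red,green,black}; column 3 has {red,blue,black} → yellow.
Cell (r5,c4): row 5 has {red,blue,black}; column 4 has {red,blue,yellow} → green.
Cell (r5,c5): row 5 has {red,blue,green,black}; column 5 has {red,green,black} → yellow.
Cell (r3,c3): row 3 has {red}; column 3 has {red,blue,yellow,black} → green.
Cell (r3,c4): row 3 has {red,green}; column 4 has {red,blue,green,yellow} → black.
Cell (r3,c5): row 3 has {red,green,black}; column 5 has {red,green,yellow,black} → blue.
Cell (r4,c1): row 4 has {red,green,yellow,black}; column 1 has {red,green,black} → blue.
Cell (r3,c1): row 3 has {red,blue,green,black}; column 1 has {red,blue,green,black} → yellow.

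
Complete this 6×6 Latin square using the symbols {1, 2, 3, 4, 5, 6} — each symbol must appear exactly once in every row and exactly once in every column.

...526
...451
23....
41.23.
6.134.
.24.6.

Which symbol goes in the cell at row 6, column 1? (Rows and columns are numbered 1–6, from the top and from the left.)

5

(r1,c2): row 1 has {2,5,6}; column 2 has {1,2,3}, so it must be 4.
(r1,c3): row 1 has {2,4,5,6}; column 3 has {1,4}, so it must be 3.
(r2,c1): row 2 has {1,4,5}; column 1 has {2,4,6}, so it must be 3.
(r2,c2): row 2 has {1,3,4,5}; column 2 has {1,2,3,4}, so it must be 6.
(r2,c3): row 2 has {1,3,4,5,6}; column 3 has {1,3,4}, so it must be 2.
(r3,c5): row 3 has {2,3}; column 5 has {2,3,4,5,6}, so it must be 1.
(r4,c6): row 4 has {1,2,3,4}; column 6 has {1,6}, so it must be 5.
(r5,c2): row 5 has {1,3,4,6}; column 2 has {1,2,3,4,6}, so it must be 5.
(r5,c6): row 5 has {1,3,4,5,6}; column 6 has {1,5,6}, so it must be 2.
(r6,c4): row 6 has {2,4,6}; column 4 has {2,3,4,5}, so it must be 1.
(r6,c6): row 6 has {1,2,4,6}; column 6 has {1,2,5,6}, so it must be 3.
(r1,c1): row 1 has {2,3,4,5,6}; column 1 has {2,3,4,6}, so it must be 1.
(r3,c4): row 3 has {1,2,3}; column 4 has {1,2,3,4,5}, so it must be 6.
(r3,c6): row 3 has {1,2,3,6}; column 6 has {1,2,3,5,6}, so it must be 4.
(r4,c3): row 4 has {1,2,3,4,5}; column 3 has {1,2,3,4}, so it must be 6.
(r6,c1): row 6 has {1,2,3,4,6}; column 1 has {1,2,3,4,6}, so it must be 5.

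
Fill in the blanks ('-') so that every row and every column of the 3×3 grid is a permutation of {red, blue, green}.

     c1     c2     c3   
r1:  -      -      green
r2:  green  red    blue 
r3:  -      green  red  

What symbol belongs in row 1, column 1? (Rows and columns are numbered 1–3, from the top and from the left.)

red

row 1 has {green}; column 2 has {red,green} — only blue is left for (r1,c2).
row 3 has {red,green}; column 1 has {green} — only blue is left for (r3,c1).
row 1 has {blue,green}; column 1 has {blue,green} — only red is left for (r1,c1).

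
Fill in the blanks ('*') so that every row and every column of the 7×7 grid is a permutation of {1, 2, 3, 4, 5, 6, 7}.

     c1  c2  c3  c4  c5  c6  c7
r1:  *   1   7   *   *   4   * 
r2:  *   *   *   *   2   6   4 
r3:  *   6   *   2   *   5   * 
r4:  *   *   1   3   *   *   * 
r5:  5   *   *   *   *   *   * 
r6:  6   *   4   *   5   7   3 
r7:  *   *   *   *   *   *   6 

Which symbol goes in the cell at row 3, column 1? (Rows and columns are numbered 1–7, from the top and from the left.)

7

(r3,c3) = 3
(r4,c6) = 2
(r6,c2) = 2
(r6,c4) = 1
(r2,c3) = 5
(r2,c4) = 7
(r7,c3) = 2
(r2,c2) = 3
(r5,c3) = 6
(r5,c4) = 4
(r7,c4) = 5
(r1,c4) = 6
(r1,c5) = 3
(r2,c1) = 1
(r5,c2) = 7
(r5,c5) = 1
(r5,c6) = 3
(r5,c7) = 2
(r7,c2) = 4
(r7,c5) = 7
(r7,c6) = 1
(r1,c1) = 2
(r1,c7) = 5
(r3,c5) = 4
(r4,c2) = 5
(r4,c5) = 6
(r4,c7) = 7
(r7,c1) = 3
(r3,c1) = 7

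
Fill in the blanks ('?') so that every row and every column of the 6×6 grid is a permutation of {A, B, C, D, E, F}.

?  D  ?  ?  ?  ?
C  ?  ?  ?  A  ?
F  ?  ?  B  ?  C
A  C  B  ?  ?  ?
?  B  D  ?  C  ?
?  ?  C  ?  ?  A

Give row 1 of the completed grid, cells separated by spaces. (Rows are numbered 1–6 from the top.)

B D A C F E

(r5,c1) = E
(r5,c6) = F
(r1,c1) = B
(r1,c6) = E
(r4,c6) = D
(r5,c4) = A
(r6,c1) = D
(r1,c5) = F
(r2,c6) = B
(r4,c5) = E
(r6,c5) = B
(r1,c3) = A
(r1,c4) = C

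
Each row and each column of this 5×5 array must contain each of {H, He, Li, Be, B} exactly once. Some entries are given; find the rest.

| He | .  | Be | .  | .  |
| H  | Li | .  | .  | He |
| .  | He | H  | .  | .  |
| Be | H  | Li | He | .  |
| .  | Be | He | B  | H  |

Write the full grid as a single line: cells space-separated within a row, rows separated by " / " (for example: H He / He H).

He B Be H Li / H Li B Be He / B He H Li Be / Be H Li He B / Li Be He B H

At row 1, column 2: row 1 has {He,Be}; column 2 has {H,He,Li,Be}; that leaves B.
At row 1, column 5: row 1 has {He,Be,B}; column 5 has {H,He}; that leaves Li.
At row 2, column 3: row 2 has {H,He,Li}; column 3 has {H,He,Li,Be}; that leaves B.
At row 2, column 4: row 2 has {H,He,Li,B}; column 4 has {He,B}; that leaves Be.
At row 3, column 4: row 3 has {H,He}; column 4 has {He,Be,B}; that leaves Li.
At row 4, column 5: row 4 has {H,He,Li,Be}; column 5 has {H,He,Li}; that leaves B.
At row 5, column 1: row 5 has {H,He,Be,B}; column 1 has {H,He,Be}; that leaves Li.
At row 1, column 4: row 1 has {He,Li,Be,B}; column 4 has {He,Li,Be,B}; that leaves H.
At row 3, column 1: row 3 has {H,He,Li}; column 1 has {H,He,Li,Be}; that leaves B.
At row 3, column 5: row 3 has {H,He,Li,B}; column 5 has {H,He,Li,B}; that leaves Be.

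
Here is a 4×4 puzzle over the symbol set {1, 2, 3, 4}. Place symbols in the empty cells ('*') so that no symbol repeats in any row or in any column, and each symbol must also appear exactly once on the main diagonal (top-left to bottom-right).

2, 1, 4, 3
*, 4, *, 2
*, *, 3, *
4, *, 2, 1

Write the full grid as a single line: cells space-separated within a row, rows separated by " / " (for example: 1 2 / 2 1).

At row 2, column 3: row 2 has {2,4}; column 3 has {2,3,4}; that leaves 1.
At row 3, column 1: row 3 has {3}; column 1 has {2,4}; that leaves 1.
At row 3, column 2: row 3 has {1,3}; column 2 has {1,4}; that leaves 2.
At row 3, column 4: row 3 has {1,2,3}; column 4 has {1,2,3}; that leaves 4.
At row 4, column 2: row 4 has {1,2,4}; column 2 has {1,2,4}; that leaves 3.
At row 2, column 1: row 2 has {1,2,4}; column 1 has {1,2,4}; that leaves 3.

2 1 4 3 / 3 4 1 2 / 1 2 3 4 / 4 3 2 1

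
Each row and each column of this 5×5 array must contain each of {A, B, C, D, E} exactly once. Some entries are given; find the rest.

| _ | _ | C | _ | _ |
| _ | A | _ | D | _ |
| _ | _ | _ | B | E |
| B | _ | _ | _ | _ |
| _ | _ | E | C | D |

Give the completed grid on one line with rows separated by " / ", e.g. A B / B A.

D E C A B / E A B D C / C D A B E / B C D E A / A B E C D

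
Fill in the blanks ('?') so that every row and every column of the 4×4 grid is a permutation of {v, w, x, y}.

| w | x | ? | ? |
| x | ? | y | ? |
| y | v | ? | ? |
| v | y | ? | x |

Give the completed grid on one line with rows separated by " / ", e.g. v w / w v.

(r1,c3): row 1 has {w,x}; column 3 has {y}, so it must be v.
(r1,c4): row 1 has {v,w,x}; column 4 has {x}, so it must be y.
(r2,c2): row 2 has {x,y}; column 2 has {v,x,y}, so it must be w.
(r2,c4): row 2 has {w,x,y}; column 4 has {x,y}, so it must be v.
(r3,c4): row 3 has {v,y}; column 4 has {v,x,y}, so it must be w.
(r4,c3): row 4 has {v,x,y}; column 3 has {v,y}, so it must be w.
(r3,c3): row 3 has {v,w,y}; column 3 has {v,w,y}, so it must be x.

w x v y / x w y v / y v x w / v y w x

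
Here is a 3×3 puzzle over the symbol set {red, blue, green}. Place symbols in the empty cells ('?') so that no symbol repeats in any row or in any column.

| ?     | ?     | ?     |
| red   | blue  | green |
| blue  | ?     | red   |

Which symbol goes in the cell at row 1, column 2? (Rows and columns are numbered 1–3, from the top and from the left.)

(r1,c1) = green
(r1,c2) = red

red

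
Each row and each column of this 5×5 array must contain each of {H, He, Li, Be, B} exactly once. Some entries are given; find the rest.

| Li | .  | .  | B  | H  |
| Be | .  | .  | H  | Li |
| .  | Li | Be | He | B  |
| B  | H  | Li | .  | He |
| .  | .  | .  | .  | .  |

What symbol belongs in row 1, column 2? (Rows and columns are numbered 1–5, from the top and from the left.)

Be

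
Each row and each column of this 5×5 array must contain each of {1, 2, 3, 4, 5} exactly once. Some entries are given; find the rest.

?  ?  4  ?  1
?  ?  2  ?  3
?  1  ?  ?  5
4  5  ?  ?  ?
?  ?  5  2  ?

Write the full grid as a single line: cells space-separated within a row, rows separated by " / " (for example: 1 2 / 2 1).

3 2 4 5 1 / 5 4 2 1 3 / 2 1 3 4 5 / 4 5 1 3 2 / 1 3 5 2 4

(r2,c2) = 4
(r3,c3) = 3
(r3,c4) = 4
(r4,c3) = 1
(r4,c4) = 3
(r4,c5) = 2
(r5,c2) = 3
(r5,c5) = 4
(r1,c2) = 2
(r1,c4) = 5
(r2,c4) = 1
(r3,c1) = 2
(r5,c1) = 1
(r1,c1) = 3
(r2,c1) = 5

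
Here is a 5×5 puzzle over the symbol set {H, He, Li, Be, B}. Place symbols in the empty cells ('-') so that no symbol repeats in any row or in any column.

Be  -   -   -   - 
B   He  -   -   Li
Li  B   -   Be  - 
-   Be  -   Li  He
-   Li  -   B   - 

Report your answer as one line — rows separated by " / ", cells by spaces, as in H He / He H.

Be H Li He B / B He Be H Li / Li B He Be H / H Be B Li He / He Li H B Be

row 1 has {Be}; column 2 has {He,Li,Be,B} — only H is left for (r1,c2).
row 1 has {H,Be}; column 4 has {Li,Be,B} — only He is left for (r1,c4).
row 1 has {H,He,Be}; column 5 has {He,Li} — only B is left for (r1,c5).
row 2 has {He,Li,B}; column 4 has {He,Li,Be,B} — only H is left for (r2,c4).
row 3 has {Li,Be,B}; column 5 has {He,Li,B} — only H is left for (r3,c5).
row 4 has {He,Li,Be}; column 1 has {Li,Be,B} — only H is left for (r4,c1).
row 4 has {H,He,Li,Be}; column 3 is empty so far — only B is left for (r4,c3).
row 5 has {Li,B}; column 1 has {H,Li,Be,B} — only He is left for (r5,c1).
row 5 has {He,Li,B}; column 5 has {H,He,Li,B} — only Be is left for (r5,c5).
row 1 has {H,He,Be,B}; column 3 has {B} — only Li is left for (r1,c3).
row 2 has {H,He,Li,B}; column 3 has {Li,B} — only Be is left for (r2,c3).
row 3 has {H,Li,Be,B}; column 3 has {Li,Be,B} — only He is left for (r3,c3).
row 5 has {He,Li,Be,B}; column 3 has {He,Li,Be,B} — only H is left for (r5,c3).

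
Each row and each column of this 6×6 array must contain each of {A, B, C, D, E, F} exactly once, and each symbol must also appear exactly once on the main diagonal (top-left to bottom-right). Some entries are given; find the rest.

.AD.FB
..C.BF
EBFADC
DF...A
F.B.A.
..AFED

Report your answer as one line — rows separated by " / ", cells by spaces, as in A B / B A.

C A D E F B / A E C D B F / E B F A D C / D F E B C A / F D B C A E / B C A F E D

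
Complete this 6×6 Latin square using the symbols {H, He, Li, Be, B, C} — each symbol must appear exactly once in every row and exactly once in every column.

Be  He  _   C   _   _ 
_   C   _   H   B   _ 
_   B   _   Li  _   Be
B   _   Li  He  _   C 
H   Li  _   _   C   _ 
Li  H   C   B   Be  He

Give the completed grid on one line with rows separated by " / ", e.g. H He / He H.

(r2,c1) = He
(r2,c3) = Be
(r2,c6) = Li
(r3,c1) = C
(r4,c2) = Be
(r4,c5) = H
(r5,c4) = Be
(r5,c6) = B
(r1,c5) = Li
(r1,c6) = H
(r3,c5) = He
(r5,c3) = He
(r1,c3) = B
(r3,c3) = H

Be He B C Li H / He C Be H B Li / C B H Li He Be / B Be Li He H C / H Li He Be C B / Li H C B Be He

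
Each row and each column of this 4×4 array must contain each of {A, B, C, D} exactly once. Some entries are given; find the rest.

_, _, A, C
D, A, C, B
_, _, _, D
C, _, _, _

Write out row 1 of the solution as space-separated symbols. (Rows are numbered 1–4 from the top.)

(r1,c1) = B
(r1,c2) = D

B D A C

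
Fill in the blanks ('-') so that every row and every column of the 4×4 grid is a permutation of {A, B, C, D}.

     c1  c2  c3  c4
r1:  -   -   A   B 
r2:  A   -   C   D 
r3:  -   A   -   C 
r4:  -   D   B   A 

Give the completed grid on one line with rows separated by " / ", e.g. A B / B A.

Cell (r1,c2): row 1 has {A,B}; column 2 has {A,D} → C.
Cell (r2,c2): row 2 has {A,C,D}; column 2 has {A,C,D} → B.
Cell (r3,c3): row 3 has {A,C}; column 3 has {A,B,C} → D.
Cell (r4,c1): row 4 has {A,B,D}; column 1 has {A} → C.
Cell (r1,c1): row 1 has {A,B,C}; column 1 has {A,C} → D.
Cell (r3,c1): row 3 has {A,C,D}; column 1 has {A,C,D} → B.

D C A B / A B C D / B A D C / C D B A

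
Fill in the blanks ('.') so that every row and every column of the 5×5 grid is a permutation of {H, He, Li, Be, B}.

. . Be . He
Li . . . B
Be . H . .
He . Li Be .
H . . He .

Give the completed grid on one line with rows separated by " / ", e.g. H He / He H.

B H Be Li He / Li Be He H B / Be He H B Li / He B Li Be H / H Li B He Be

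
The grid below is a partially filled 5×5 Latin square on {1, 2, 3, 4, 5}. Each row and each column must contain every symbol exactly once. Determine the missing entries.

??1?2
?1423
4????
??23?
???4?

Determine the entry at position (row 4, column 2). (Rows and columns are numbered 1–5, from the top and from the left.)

5

At row 1, column 4: row 1 has {1,2}; column 4 has {2,3,4}; that leaves 5.
At row 2, column 1: row 2 has {1,2,3,4}; column 1 has {4}; that leaves 5.
At row 3, column 4: row 3 has {4}; column 4 has {2,3,4,5}; that leaves 1.
At row 3, column 5: row 3 has {1,4}; column 5 has {2,3}; that leaves 5.
At row 4, column 1: row 4 has {2,3}; column 1 has {4,5}; that leaves 1.
At row 4, column 5: row 4 has {1,2,3}; column 5 has {2,3,5}; that leaves 4.
At row 5, column 5: row 5 has {4}; column 5 has {2,3,4,5}; that leaves 1.
At row 1, column 1: row 1 has {1,2,5}; column 1 has {1,4,5}; that leaves 3.
At row 1, column 2: row 1 has {1,2,3,5}; column 2 has {1}; that leaves 4.
At row 3, column 3: row 3 has {1,4,5}; column 3 has {1,2,4}; that leaves 3.
At row 4, column 2: row 4 has {1,2,3,4}; column 2 has {1,4}; that leaves 5.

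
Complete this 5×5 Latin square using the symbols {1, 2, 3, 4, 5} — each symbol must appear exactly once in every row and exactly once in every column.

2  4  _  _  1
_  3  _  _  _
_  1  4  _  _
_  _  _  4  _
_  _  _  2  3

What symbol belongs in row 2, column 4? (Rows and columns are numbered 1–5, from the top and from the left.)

(r5,c2) = 5
(r5,c3) = 1
(r4,c2) = 2
(r4,c5) = 5
(r5,c1) = 4
(r3,c5) = 2
(r4,c3) = 3
(r1,c3) = 5
(r1,c4) = 3
(r2,c3) = 2
(r2,c5) = 4
(r3,c4) = 5
(r4,c1) = 1
(r2,c1) = 5
(r2,c4) = 1

1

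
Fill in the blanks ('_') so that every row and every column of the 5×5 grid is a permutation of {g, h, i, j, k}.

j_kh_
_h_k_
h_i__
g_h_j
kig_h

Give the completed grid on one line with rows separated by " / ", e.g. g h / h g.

j g k h i / i h j k g / h j i g k / g k h i j / k i g j h

(r1,c2): row 1 has {h,j,k}; column 2 has {h,i}, so it must be g.
(r1,c5): row 1 has {g,h,j,k}; column 5 has {h,j}, so it must be i.
(r2,c1): row 2 has {h,k}; column 1 has {g,h,j,k}, so it must be i.
(r2,c3): row 2 has {h,i,k}; column 3 has {g,h,i,k}, so it must be j.
(r2,c5): row 2 has {h,i,j,k}; column 5 has {h,i,j}, so it must be g.
(r3,c5): row 3 has {h,i}; column 5 has {g,h,i,j}, so it must be k.
(r4,c2): row 4 has {g,h,j}; column 2 has {g,h,i}, so it must be k.
(r4,c4): row 4 has {g,h,j,k}; column 4 has {h,k}, so it must be i.
(r5,c4): row 5 has {g,h,i,k}; column 4 has {h,i,k}, so it must be j.
(r3,c2): row 3 has {h,i,k}; column 2 has {g,h,i,k}, so it must be j.
(r3,c4): row 3 has {h,i,j,k}; column 4 has {h,i,j,k}, so it must be g.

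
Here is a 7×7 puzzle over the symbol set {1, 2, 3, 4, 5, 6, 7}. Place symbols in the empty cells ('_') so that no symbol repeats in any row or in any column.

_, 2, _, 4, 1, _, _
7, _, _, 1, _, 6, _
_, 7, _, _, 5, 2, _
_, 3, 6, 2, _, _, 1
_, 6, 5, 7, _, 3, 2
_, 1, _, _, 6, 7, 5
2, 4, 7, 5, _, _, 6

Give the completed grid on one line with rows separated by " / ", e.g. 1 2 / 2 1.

(r1,c3) = 3
(r1,c6) = 5
(r1,c7) = 7
(r2,c2) = 5
(r4,c6) = 4
(r5,c5) = 4
(r6,c4) = 3
(r7,c5) = 3
(r7,c6) = 1
(r1,c1) = 6
(r2,c5) = 2
(r3,c4) = 6
(r4,c1) = 5
(r4,c5) = 7
(r5,c1) = 1
(r6,c1) = 4
(r6,c3) = 2
(r2,c3) = 4
(r2,c7) = 3
(r3,c1) = 3
(r3,c3) = 1
(r3,c7) = 4

6 2 3 4 1 5 7 / 7 5 4 1 2 6 3 / 3 7 1 6 5 2 4 / 5 3 6 2 7 4 1 / 1 6 5 7 4 3 2 / 4 1 2 3 6 7 5 / 2 4 7 5 3 1 6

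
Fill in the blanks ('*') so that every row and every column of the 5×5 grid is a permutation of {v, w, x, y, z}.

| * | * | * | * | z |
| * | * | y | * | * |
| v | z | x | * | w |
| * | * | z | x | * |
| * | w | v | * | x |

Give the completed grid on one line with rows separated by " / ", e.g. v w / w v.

x y w v z / z x y w v / v z x y w / w v z x y / y w v z x

(r1,c3) = w
(r2,c5) = v
(r3,c4) = y
(r4,c5) = y
(r5,c4) = z
(r1,c4) = v
(r2,c2) = x
(r2,c4) = w
(r4,c1) = w
(r4,c2) = v
(r5,c1) = y
(r1,c1) = x
(r1,c2) = y
(r2,c1) = z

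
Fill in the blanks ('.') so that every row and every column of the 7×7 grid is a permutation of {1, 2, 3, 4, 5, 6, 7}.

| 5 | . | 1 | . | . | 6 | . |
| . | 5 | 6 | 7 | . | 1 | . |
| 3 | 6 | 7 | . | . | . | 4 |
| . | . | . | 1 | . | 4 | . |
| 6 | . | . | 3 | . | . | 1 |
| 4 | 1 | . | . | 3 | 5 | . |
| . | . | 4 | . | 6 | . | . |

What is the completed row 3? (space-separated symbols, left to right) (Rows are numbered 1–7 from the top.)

Cell (r2,c1): row 2 has {1,5,6,7}; column 1 has {3,4,5,6} → 2.
Cell (r2,c5): row 2 has {1,2,5,6,7}; column 5 has {3,6} → 4.
Cell (r2,c7): row 2 has {1,2,4,5,6,7}; column 7 has {1,4} → 3.
Cell (r3,c6): row 3 has {3,4,6,7}; column 6 has {1,4,5,6} → 2.
Cell (r4,c1): row 4 has {1,4}; column 1 has {2,3,4,5,6} → 7.
Cell (r5,c6): row 5 has {1,3,6}; column 6 has {1,2,4,5,6} → 7.
Cell (r6,c3): row 6 has {1,3,4,5}; column 3 has {1,4,6,7} → 2.
Cell (r6,c4): row 6 has {1,2,3,4,5}; column 4 has {1,3,7} → 6.
Cell (r6,c7): row 6 has {1,2,3,4,5,6}; column 7 has {1,3,4} → 7.
Cell (r7,c1): row 7 has {4,6}; column 1 has {2,3,4,5,6,7} → 1.
Cell (r7,c6): row 7 has {1,4,6}; column 6 has {1,2,4,5,6,7} → 3.
Cell (r1,c7): row 1 has {1,5,6}; column 7 has {1,3,4,7} → 2.
Cell (r3,c4): row 3 has {2,3,4,6,7}; column 4 has {1,3,6,7} → 5.
Cell (r3,c5): row 3 has {2,3,4,5,6,7}; column 5 has {3,4,6} → 1.

3 6 7 5 1 2 4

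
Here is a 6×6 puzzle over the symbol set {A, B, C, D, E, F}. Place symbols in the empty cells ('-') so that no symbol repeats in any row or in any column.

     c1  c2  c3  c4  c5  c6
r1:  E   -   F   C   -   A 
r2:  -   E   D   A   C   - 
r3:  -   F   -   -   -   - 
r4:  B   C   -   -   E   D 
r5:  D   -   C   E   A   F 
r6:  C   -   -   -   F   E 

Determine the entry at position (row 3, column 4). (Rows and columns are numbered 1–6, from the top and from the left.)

B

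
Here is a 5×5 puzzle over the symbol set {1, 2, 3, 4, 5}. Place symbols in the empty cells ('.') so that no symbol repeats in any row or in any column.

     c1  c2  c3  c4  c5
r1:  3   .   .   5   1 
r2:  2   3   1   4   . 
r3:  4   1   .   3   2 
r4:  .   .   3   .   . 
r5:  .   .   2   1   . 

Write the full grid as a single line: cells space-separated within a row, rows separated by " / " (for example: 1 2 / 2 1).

3 2 4 5 1 / 2 3 1 4 5 / 4 1 5 3 2 / 1 5 3 2 4 / 5 4 2 1 3

At row 1, column 3: row 1 has {1,3,5}; column 3 has {1,2,3}; that leaves 4.
At row 2, column 5: row 2 has {1,2,3,4}; column 5 has {1,2}; that leaves 5.
At row 3, column 3: row 3 has {1,2,3,4}; column 3 has {1,2,3,4}; that leaves 5.
At row 4, column 4: row 4 has {3}; column 4 has {1,3,4,5}; that leaves 2.
At row 4, column 5: row 4 has {2,3}; column 5 has {1,2,5}; that leaves 4.
At row 5, column 1: row 5 has {1,2}; column 1 has {2,3,4}; that leaves 5.
At row 5, column 2: row 5 has {1,2,5}; column 2 has {1,3}; that leaves 4.
At row 5, column 5: row 5 has {1,2,4,5}; column 5 has {1,2,4,5}; that leaves 3.
At row 1, column 2: row 1 has {1,3,4,5}; column 2 has {1,3,4}; that leaves 2.
At row 4, column 1: row 4 has {2,3,4}; column 1 has {2,3,4,5}; that leaves 1.
At row 4, column 2: row 4 has {1,2,3,4}; column 2 has {1,2,3,4}; that leaves 5.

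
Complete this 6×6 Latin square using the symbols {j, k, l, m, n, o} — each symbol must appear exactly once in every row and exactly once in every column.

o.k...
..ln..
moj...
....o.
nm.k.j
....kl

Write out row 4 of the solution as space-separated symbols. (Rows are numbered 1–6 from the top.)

l k n j o m

(r3,c4) = l
(r3,c5) = n
(r3,c6) = k
(r5,c3) = o
(r5,c5) = l
(r6,c1) = j
(r6,c2) = n
(r6,c3) = m
(r6,c4) = o
(r2,c1) = k
(r2,c2) = j
(r2,c5) = m
(r2,c6) = o
(r4,c1) = l
(r4,c2) = k
(r4,c3) = n
(r4,c6) = m
(r1,c2) = l
(r1,c5) = j
(r1,c6) = n
(r4,c4) = j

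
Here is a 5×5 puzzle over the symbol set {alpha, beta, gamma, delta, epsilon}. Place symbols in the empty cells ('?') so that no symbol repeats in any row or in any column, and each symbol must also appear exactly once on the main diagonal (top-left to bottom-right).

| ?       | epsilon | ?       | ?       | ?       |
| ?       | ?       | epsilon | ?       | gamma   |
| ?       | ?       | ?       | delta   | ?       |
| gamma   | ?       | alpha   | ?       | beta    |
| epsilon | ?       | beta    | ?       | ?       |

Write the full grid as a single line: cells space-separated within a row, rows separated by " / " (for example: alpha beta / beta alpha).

(r3,c3) = gamma
(r4,c2) = delta
(r4,c4) = epsilon
(r1,c3) = delta
(r1,c5) = alpha
(r3,c5) = epsilon
(r5,c5) = delta
(r1,c1) = beta
(r1,c4) = gamma
(r2,c2) = alpha
(r2,c4) = beta
(r3,c1) = alpha
(r3,c2) = beta
(r5,c2) = gamma
(r5,c4) = alpha
(r2,c1) = delta

beta epsilon delta gamma alpha / delta alpha epsilon beta gamma / alpha beta gamma delta epsilon / gamma delta alpha epsilon beta / epsilon gamma beta alpha delta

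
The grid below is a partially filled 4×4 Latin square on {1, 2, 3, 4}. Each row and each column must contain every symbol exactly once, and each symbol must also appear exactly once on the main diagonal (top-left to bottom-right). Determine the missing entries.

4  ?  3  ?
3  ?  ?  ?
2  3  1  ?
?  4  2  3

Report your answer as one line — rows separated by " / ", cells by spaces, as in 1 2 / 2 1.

(r2,c2) = 2
(r2,c3) = 4
(r2,c4) = 1
(r3,c4) = 4
(r4,c1) = 1
(r1,c2) = 1
(r1,c4) = 2

4 1 3 2 / 3 2 4 1 / 2 3 1 4 / 1 4 2 3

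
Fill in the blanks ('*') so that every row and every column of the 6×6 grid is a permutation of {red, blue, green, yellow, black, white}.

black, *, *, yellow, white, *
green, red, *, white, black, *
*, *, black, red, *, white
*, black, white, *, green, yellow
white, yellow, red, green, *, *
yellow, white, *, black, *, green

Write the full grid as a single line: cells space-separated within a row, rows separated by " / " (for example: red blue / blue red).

At row 2, column 6: row 2 has {red,green,black,white}; column 6 has {green,yellow,white}; that leaves blue.
At row 3, column 1: row 3 has {red,black,white}; column 1 has {green,yellow,black,white}; that leaves blue.
At row 3, column 2: row 3 has {red,blue,black,white}; column 2 has {red,yellow,black,white}; that leaves green.
At row 3, column 5: row 3 has {red,blue,green,black,white}; column 5 has {green,black,white}; that leaves yellow.
At row 4, column 1: row 4 has {green,yellow,black,white}; column 1 has {blue,green,yellow,black,white}; that leaves red.
At row 4, column 4: row 4 has {red,green,yellow,black,white}; column 4 has {red,green,yellow,black,white}; that leaves blue.
At row 5, column 5: row 5 has {red,green,yellow,white}; column 5 has {green,yellow,black,white}; that leaves blue.
At row 5, column 6: row 5 has {red,blue,green,yellow,white}; column 6 has {blue,green,yellow,white}; that leaves black.
At row 6, column 3: row 6 has {green,yellow,black,white}; column 3 has {red,black,white}; that leaves blue.
At row 6, column 5: row 6 has {blue,green,yellow,black,white}; column 5 has {blue,green,yellow,black,white}; that leaves red.
At row 1, column 2: row 1 has {yellow,black,white}; column 2 has {red,green,yellow,black,white}; that leaves blue.
At row 1, column 3: row 1 has {blue,yellow,black,white}; column 3 has {red,blue,black,white}; that leaves green.
At row 1, column 6: row 1 has {blue,green,yellow,black,white}; column 6 has {blue,green,yellow,black,white}; that leaves red.
At row 2, column 3: row 2 has {red,blue,green,black,white}; column 3 has {red,blue,green,black,white}; that leaves yellow.

black blue green yellow white red / green red yellow white black blue / blue green black red yellow white / red black white blue green yellow / white yellow red green blue black / yellow white blue black red green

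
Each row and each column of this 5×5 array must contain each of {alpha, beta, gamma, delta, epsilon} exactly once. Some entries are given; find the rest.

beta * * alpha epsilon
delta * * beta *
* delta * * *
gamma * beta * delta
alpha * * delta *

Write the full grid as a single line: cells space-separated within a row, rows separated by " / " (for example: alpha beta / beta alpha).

beta gamma delta alpha epsilon / delta epsilon gamma beta alpha / epsilon delta alpha gamma beta / gamma alpha beta epsilon delta / alpha beta epsilon delta gamma

(r1,c2) = gamma
(r1,c3) = delta
(r3,c1) = epsilon
(r3,c4) = gamma
(r4,c4) = epsilon
(r3,c3) = alpha
(r3,c5) = beta
(r4,c2) = alpha
(r5,c5) = gamma
(r2,c2) = epsilon
(r2,c3) = gamma
(r2,c5) = alpha
(r5,c2) = beta
(r5,c3) = epsilon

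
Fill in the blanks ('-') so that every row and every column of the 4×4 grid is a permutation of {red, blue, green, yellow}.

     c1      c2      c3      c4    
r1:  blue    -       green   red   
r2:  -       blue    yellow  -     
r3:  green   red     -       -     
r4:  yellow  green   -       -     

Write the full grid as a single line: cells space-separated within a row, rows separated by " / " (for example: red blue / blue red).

blue yellow green red / red blue yellow green / green red blue yellow / yellow green red blue

At row 1, column 2: row 1 has {red,blue,green}; column 2 has {red,blue,green}; that leaves yellow.
At row 2, column 1: row 2 has {blue,yellow}; column 1 has {blue,green,yellow}; that leaves red.
At row 2, column 4: row 2 has {red,blue,yellow}; column 4 has {red}; that leaves green.
At row 3, column 3: row 3 has {red,green}; column 3 has {green,yellow}; that leaves blue.
At row 3, column 4: row 3 has {red,blue,green}; column 4 has {red,green}; that leaves yellow.
At row 4, column 3: row 4 has {green,yellow}; column 3 has {blue,green,yellow}; that leaves red.
At row 4, column 4: row 4 has {red,green,yellow}; column 4 has {red,green,yellow}; that leaves blue.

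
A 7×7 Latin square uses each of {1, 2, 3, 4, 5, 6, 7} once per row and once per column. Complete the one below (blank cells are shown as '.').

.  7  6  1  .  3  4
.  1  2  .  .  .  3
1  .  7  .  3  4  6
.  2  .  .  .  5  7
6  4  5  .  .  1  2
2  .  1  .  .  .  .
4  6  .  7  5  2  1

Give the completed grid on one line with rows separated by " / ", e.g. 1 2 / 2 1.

5 7 6 1 2 3 4 / 7 1 2 5 4 6 3 / 1 5 7 2 3 4 6 / 3 2 4 6 1 5 7 / 6 4 5 3 7 1 2 / 2 3 1 4 6 7 5 / 4 6 3 7 5 2 1

(r1,c1) = 5
(r1,c5) = 2
(r2,c1) = 7
(r2,c6) = 6
(r3,c2) = 5
(r3,c4) = 2
(r4,c1) = 3
(r4,c3) = 4
(r4,c4) = 6
(r4,c5) = 1
(r5,c4) = 3
(r5,c5) = 7
(r6,c2) = 3
(r6,c6) = 7
(r6,c7) = 5
(r7,c3) = 3
(r2,c5) = 4
(r6,c4) = 4
(r6,c5) = 6
(r2,c4) = 5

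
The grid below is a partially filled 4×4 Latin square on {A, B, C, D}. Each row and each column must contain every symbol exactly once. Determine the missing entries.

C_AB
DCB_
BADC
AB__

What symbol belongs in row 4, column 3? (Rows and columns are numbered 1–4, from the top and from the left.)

C

At row 1, column 2: row 1 has {A,B,C}; column 2 has {A,B,C}; that leaves D.
At row 2, column 4: row 2 has {B,C,D}; column 4 has {B,C}; that leaves A.
At row 4, column 3: row 4 has {A,B}; column 3 has {A,B,D}; that leaves C.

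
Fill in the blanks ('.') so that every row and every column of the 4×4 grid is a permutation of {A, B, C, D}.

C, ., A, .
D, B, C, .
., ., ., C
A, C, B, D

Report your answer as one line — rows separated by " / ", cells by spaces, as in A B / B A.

C D A B / D B C A / B A D C / A C B D

(r1,c2): row 1 has {A,C}; column 2 has {B,C}, so it must be D.
(r1,c4): row 1 has {A,C,D}; column 4 has {C,D}, so it must be B.
(r2,c4): row 2 has {B,C,D}; column 4 has {B,C,D}, so it must be A.
(r3,c1): row 3 has {C}; column 1 has {A,C,D}, so it must be B.
(r3,c2): row 3 has {B,C}; column 2 has {B,C,D}, so it must be A.
(r3,c3): row 3 has {A,B,C}; column 3 has {A,B,C}, so it must be D.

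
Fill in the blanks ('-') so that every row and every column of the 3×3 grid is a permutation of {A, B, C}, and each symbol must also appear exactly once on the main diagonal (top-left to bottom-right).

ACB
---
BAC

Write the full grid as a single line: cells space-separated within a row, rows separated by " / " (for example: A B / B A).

A C B / C B A / B A C

(r2,c1) = C
(r2,c2) = B
(r2,c3) = A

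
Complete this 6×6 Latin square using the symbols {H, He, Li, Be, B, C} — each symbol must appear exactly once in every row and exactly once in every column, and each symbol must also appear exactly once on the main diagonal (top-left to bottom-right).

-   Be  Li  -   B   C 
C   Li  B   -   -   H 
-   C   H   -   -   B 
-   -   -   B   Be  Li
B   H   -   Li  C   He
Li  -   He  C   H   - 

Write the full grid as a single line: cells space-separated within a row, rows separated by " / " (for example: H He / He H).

He Be Li H B C / C Li B Be He H / Be C H He Li B / H He C B Be Li / B H Be Li C He / Li B He C H Be

row 1 has {Li,Be,B,C}; column 1 has {Li,B,C}; the diagonal has {H,Li,B,C} — only He is left for (r1,c1).
row 1 has {He,Li,Be,B,C}; column 4 has {Li,B,C} — only H is left for (r1,c4).
row 2 has {H,Li,B,C}; column 5 has {H,Be,B,C} — only He is left for (r2,c5).
row 3 has {H,B,C}; column 1 has {He,Li,B,C} — only Be is left for (r3,c1).
row 3 has {H,Be,B,C}; column 4 has {H,Li,B,C} — only He is left for (r3,c4).
row 3 has {H,He,Be,B,C}; column 5 has {H,He,Be,B,C} — only Li is left for (r3,c5).
row 4 has {Li,Be,B}; column 1 has {He,Li,Be,B,C} — only H is left for (r4,c1).
row 4 has {H,Li,Be,B}; column 2 has {H,Li,Be,C} — only He is left for (r4,c2).
row 4 has {H,He,Li,Be,B}; column 3 has {H,He,Li,B} — only C is left for (r4,c3).
row 5 has {H,He,Li,B,C}; column 3 has {H,He,Li,B,C} — only Be is left for (r5,c3).
row 6 has {H,He,Li,C}; column 2 has {H,He,Li,Be,C} — only B is left for (r6,c2).
row 6 has {H,He,Li,B,C}; column 6 has {H,He,Li,B,C}; the diagonal has {H,He,Li,B,C} — only Be is left for (r6,c6).
row 2 has {H,He,Li,B,C}; column 4 has {H,He,Li,B,C} — only Be is left for (r2,c4).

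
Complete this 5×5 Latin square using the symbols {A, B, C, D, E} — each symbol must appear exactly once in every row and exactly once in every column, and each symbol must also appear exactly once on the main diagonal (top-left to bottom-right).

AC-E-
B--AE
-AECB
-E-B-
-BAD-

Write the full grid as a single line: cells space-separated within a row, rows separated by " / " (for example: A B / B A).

A C B E D / B D C A E / D A E C B / C E D B A / E B A D C

row 1 has {A,C,E}; column 5 has {B,E} — only D is left for (r1,c5).
row 2 has {A,B,E}; column 2 has {A,B,C,E}; the diagonal has {A,B,E} — only D is left for (r2,c2).
row 2 has {A,B,D,E}; column 3 has {A,E} — only C is left for (r2,c3).
row 3 has {A,B,C,E}; column 1 has {A,B} — only D is left for (r3,c1).
row 4 has {B,E}; column 1 has {A,B,D} — only C is left for (r4,c1).
row 4 has {B,C,E}; column 3 has {A,C,E} — only D is left for (r4,c3).
row 4 has {B,C,D,E}; column 5 has {B,D,E} — only A is left for (r4,c5).
row 5 has {A,B,D}; column 1 has {A,B,C,D} — only E is left for (r5,c1).
row 5 has {A,B,D,E}; column 5 has {A,B,D,E}; the diagonal has {A,B,D,E} — only C is left for (r5,c5).
row 1 has {A,C,D,E}; column 3 has {A,C,D,E} — only B is left for (r1,c3).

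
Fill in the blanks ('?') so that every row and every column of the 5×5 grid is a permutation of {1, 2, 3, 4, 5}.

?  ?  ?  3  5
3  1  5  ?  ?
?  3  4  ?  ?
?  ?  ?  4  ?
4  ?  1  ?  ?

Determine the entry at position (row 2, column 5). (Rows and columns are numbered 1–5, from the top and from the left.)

At row 1, column 3: row 1 has {3,5}; column 3 has {1,4,5}; that leaves 2.
At row 2, column 4: row 2 has {1,3,5}; column 4 has {3,4}; that leaves 2.
At row 2, column 5: row 2 has {1,2,3,5}; column 5 has {5}; that leaves 4.

4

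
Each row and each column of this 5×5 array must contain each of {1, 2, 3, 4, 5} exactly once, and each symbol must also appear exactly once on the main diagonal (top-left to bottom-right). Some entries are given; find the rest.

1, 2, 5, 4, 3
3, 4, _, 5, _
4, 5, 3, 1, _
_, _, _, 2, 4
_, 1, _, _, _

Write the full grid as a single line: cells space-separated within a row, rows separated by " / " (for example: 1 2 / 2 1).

1 2 5 4 3 / 3 4 2 5 1 / 4 5 3 1 2 / 5 3 1 2 4 / 2 1 4 3 5

(r3,c5): row 3 has {1,3,4,5}; column 5 has {3,4}, so it must be 2.
(r4,c1): row 4 has {2,4}; column 1 has {1,3,4}, so it must be 5.
(r4,c2): row 4 has {2,4,5}; column 2 has {1,2,4,5}, so it must be 3.
(r4,c3): row 4 has {2,3,4,5}; column 3 has {3,5}, so it must be 1.
(r5,c1): row 5 has {1}; column 1 has {1,3,4,5}, so it must be 2.
(r5,c3): row 5 has {1,2}; column 3 has {1,3,5}, so it must be 4.
(r5,c4): row 5 has {1,2,4}; column 4 has {1,2,4,5}, so it must be 3.
(r5,c5): row 5 has {1,2,3,4}; column 5 has {2,3,4}; the diagonal has {1,2,3,4}, so it must be 5.
(r2,c3): row 2 has {3,4,5}; column 3 has {1,3,4,5}, so it must be 2.
(r2,c5): row 2 has {2,3,4,5}; column 5 has {2,3,4,5}, so it must be 1.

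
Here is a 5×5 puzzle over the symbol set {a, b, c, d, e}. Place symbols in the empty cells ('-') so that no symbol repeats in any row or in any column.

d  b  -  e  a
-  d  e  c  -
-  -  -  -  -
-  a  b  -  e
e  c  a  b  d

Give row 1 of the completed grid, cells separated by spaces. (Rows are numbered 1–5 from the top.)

d b c e a

(r1,c3): row 1 has {a,b,d,e}; column 3 has {a,b,e}, so it must be c.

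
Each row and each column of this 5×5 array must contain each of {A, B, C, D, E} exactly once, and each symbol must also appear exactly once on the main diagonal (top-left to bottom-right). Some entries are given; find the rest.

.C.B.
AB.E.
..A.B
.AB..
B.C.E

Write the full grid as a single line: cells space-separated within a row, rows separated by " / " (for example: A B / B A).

D C E B A / A B D E C / C E A D B / E A B C D / B D C A E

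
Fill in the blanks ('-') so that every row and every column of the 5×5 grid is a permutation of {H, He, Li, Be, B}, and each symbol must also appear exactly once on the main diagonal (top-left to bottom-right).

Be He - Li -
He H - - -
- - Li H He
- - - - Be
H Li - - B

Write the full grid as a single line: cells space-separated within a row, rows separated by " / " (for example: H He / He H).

Be He B Li H / He H Be B Li / B Be Li H He / Li B H He Be / H Li He Be B

(r1,c5) = H
(r2,c5) = Li
(r3,c1) = B
(r3,c2) = Be
(r4,c1) = Li
(r4,c2) = B
(r4,c4) = He
(r5,c4) = Be
(r1,c3) = B
(r2,c3) = Be
(r2,c4) = B
(r4,c3) = H
(r5,c3) = He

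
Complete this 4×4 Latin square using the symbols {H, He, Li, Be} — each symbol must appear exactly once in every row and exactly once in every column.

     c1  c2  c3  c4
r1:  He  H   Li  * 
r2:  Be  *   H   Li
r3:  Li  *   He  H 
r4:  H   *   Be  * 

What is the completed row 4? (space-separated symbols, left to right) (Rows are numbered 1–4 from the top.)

H Li Be He

(r1,c4): row 1 has {H,He,Li}; column 4 has {H,Li}, so it must be Be.
(r2,c2): row 2 has {H,Li,Be}; column 2 has {H}, so it must be He.
(r3,c2): row 3 has {H,He,Li}; column 2 has {H,He}, so it must be Be.
(r4,c2): row 4 has {H,Be}; column 2 has {H,He,Be}, so it must be Li.
(r4,c4): row 4 has {H,Li,Be}; column 4 has {H,Li,Be}, so it must be He.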